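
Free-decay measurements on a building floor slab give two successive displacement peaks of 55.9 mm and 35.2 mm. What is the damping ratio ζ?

Logarithmic decrement δ = (1/n)·ln(x₀/x_n) = (1/1)·ln(55.9/35.2) = (1/1)·ln(1.588) = 0.4625.
ζ = δ/√(4π² + δ²) = 0.4625/√(39.48 + 0.214) = 0.4625/6.300 = 0.07341.

0.0734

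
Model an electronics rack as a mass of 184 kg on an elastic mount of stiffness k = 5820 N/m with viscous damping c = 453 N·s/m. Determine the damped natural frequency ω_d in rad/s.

5.49 rad/s

ω_n = √(k/m) = √(5820/184) = 5.624 rad/s.
Critical damping c_c = 2√(k·m) = 2√(5820 × 184) = 2070 N·s/m, so ζ = c/c_c = 453/2070 = 0.2189.
ω_d = ω_n√(1 − ζ²) = 5.624 × √(1 − 0.0479) = 5.488 rad/s.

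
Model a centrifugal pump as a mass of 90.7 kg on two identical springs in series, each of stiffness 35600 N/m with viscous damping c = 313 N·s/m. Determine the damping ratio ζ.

Series springs: 1/k_eq = 2/35600, so k_eq = 35600/2 = 17800 N/m.
ω_n = √(k_eq/m) = √(17800/90.7) = 14.01 rad/s.
Critical damping c_c = 2√(k_eq·m) = 2√(17800 × 90.7) = 2541 N·s/m, so ζ = c/c_c = 313/2541 = 0.1232.

0.123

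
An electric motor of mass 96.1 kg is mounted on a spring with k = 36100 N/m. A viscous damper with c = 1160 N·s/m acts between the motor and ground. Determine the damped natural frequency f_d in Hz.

2.93 Hz

ω_n = √(k/m) = √(36100/96.1) = 19.38 rad/s.
Critical damping c_c = 2√(k·m) = 2√(36100 × 96.1) = 3725 N·s/m, so ζ = c/c_c = 1160/3725 = 0.3114.
ω_d = ω_n√(1 − ζ²) = 19.38 × √(1 − 0.0970) = 18.42 rad/s.
f_d = ω_d/(2π) = 2.931 Hz.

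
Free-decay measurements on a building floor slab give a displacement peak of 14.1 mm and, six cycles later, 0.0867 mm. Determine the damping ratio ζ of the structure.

0.134

Logarithmic decrement δ = (1/n)·ln(x₀/x_n) = (1/6)·ln(14.1/0.0867) = (1/6)·ln(162.6) = 0.8486.
ζ = δ/√(4π² + δ²) = 0.8486/√(39.48 + 0.720) = 0.8486/6.340 = 0.1338.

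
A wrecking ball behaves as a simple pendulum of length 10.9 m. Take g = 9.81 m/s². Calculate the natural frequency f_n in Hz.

0.151 Hz

For a simple pendulum ω_n = √(g/L) = √(9.81/10.9) = √0.9000 = 0.9487 rad/s.
f_n = ω_n/(2π) = 0.9487/6.283 = 0.1510 Hz.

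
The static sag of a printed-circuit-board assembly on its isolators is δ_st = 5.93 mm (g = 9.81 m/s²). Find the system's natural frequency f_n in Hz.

ω_n = √(g/δ_st) = √(9.81/0.00593) = √1654 = 40.67 rad/s.
f_n = ω_n/(2π) = 40.67/6.283 = 6.473 Hz.

6.47 Hz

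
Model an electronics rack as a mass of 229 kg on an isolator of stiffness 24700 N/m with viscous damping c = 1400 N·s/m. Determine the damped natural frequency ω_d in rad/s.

9.93 rad/s

ω_n = √(k/m) = √(24700/229) = 10.39 rad/s.
Critical damping c_c = 2√(k·m) = 2√(24700 × 229) = 4757 N·s/m, so ζ = c/c_c = 1400/4757 = 0.2943.
ω_d = ω_n√(1 − ζ²) = 10.39 × √(1 − 0.0866) = 9.926 rad/s.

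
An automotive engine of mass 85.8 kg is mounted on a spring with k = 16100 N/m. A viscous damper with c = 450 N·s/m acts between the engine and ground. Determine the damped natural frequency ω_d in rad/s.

ω_n = √(k/m) = √(16100/85.8) = 13.70 rad/s.
Critical damping c_c = 2√(k·m) = 2√(16100 × 85.8) = 2351 N·s/m, so ζ = c/c_c = 450/2351 = 0.1914.
ω_d = ω_n√(1 − ζ²) = 13.70 × √(1 − 0.0366) = 13.45 rad/s.

13.4 rad/s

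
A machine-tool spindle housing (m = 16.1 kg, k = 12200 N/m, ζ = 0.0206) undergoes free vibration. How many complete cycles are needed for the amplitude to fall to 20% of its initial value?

13 cycles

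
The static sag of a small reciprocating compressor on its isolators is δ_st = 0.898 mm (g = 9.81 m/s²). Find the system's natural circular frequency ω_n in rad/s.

ω_n = √(g/δ_st) = √(9.81/0.000898) = √10920 = 104.5 rad/s.

105 rad/s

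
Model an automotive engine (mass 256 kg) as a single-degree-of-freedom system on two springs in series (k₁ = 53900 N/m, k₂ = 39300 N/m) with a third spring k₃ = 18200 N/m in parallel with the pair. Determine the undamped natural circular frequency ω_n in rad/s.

12.6 rad/s

Series pair: k_s = k₁k₂/(k₁+k₂) = (53900)(39300)/(53900 + 39300) = 22730 N/m. In parallel with k₃: k_eq = 22730 + 18200 = 40930 N/m.
ω_n = √(k_eq/m) = √(40930/256) = √159.9 = 12.64 rad/s.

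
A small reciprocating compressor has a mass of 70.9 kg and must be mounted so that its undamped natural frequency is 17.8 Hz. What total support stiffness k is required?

ω_n = 2πf_n = 2π × 17.8 = 111.8 rad/s.
k = m·ω_n² = 70.9 × 111.8² = 70.9 × 12510 = 886800 N/m.

887000 N/m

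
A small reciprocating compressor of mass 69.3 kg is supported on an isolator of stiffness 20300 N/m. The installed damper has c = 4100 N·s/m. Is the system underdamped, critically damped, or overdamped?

c_c = 2√(k·m) = 2372 N·s/m; ζ = c/c_c = 4100/2372 = 1.73.
Since ζ > 1 the system is overdamped.

overdamped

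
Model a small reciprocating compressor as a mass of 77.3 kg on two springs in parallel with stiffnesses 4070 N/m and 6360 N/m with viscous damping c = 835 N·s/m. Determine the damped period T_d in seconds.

Parallel springs add: k_eq = 4070 + 6360 = 10430 N/m.
ω_n = √(k_eq/m) = √(10430/77.3) = 11.62 rad/s.
Critical damping c_c = 2√(k_eq·m) = 2√(10430 × 77.3) = 1796 N·s/m, so ζ = c/c_c = 835/1796 = 0.4650.
ω_d = ω_n√(1 − ζ²) = 11.62 × √(1 − 0.216) = 10.28 rad/s.
T_d = 2π/ω_d = 0.6110 s.

0.611 s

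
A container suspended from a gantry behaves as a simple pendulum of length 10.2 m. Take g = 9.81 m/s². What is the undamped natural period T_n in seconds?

For a simple pendulum ω_n = √(g/L) = √(9.81/10.2) = √0.9618 = 0.9807 rad/s.
T_n = 2π/ω_n = 6.283/0.9807 = 6.407 s.

6.41 s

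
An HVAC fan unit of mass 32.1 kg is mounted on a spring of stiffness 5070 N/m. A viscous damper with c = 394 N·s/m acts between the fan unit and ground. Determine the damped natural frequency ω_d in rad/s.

11.0 rad/s

ω_n = √(k/m) = √(5070/32.1) = 12.57 rad/s.
Critical damping c_c = 2√(k·m) = 2√(5070 × 32.1) = 806.8 N·s/m, so ζ = c/c_c = 394/806.8 = 0.4883.
ω_d = ω_n√(1 − ζ²) = 12.57 × √(1 − 0.238) = 10.97 rad/s.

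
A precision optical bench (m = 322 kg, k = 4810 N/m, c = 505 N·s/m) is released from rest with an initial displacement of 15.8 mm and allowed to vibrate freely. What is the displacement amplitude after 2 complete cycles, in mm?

ζ = c/(2√(km)) = 505/(2√(4810 × 322)) = 505/2489 = 0.2029.
Logarithmic decrement δ = 2πζ/√(1 − ζ²) = 2π × 0.2029/√(1 − 0.0412) = 1.302.
After n cycles, x_n/x₀ = e^(−nδ), so x_2 = 15.8 × e^(−2 × 1.302) = 15.8 × 0.07400 = 1.169 mm.

1.17 mm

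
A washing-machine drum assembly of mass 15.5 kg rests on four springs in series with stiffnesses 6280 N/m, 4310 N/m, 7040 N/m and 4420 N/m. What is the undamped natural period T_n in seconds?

Series springs: 1/k_eq = 1/6280 + 1/4310 + 1/7040 + 1/4420 = 0.0007595, so k_eq = 1317 N/m.
ω_n = √(k_eq/m) = √(1317/15.5) = √84.94 = 9.216 rad/s.
T_n = 2π/ω_n = 6.283/9.216 = 0.6817 s.

0.682 s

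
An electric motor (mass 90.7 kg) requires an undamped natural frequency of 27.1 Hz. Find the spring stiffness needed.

ω_n = 2πf_n = 2π × 27.1 = 170.3 rad/s.
k = m·ω_n² = 90.7 × 170.3² = 90.7 × 28990 = 2630000 N/m.

2630000 N/m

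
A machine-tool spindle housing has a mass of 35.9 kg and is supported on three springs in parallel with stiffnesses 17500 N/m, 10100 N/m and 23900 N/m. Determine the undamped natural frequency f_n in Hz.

6.03 Hz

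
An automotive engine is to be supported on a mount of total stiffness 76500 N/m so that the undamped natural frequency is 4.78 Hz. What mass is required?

ω_n = 2πf_n = 2π × 4.78 = 30.03 rad/s.
m = k/ω_n² = 76500/30.03² = 76500/902.0 = 84.81 kg.

84.8 kg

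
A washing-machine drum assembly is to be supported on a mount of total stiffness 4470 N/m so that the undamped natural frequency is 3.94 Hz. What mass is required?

7.29 kg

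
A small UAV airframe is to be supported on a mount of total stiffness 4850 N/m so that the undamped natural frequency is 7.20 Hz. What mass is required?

ω_n = 2πf_n = 2π × 7.20 = 45.24 rad/s.
m = k/ω_n² = 4850/45.24² = 4850/2047 = 2.370 kg.

2.37 kg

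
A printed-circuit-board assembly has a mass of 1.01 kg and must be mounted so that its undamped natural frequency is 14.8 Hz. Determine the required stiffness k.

8730 N/m

ω_n = 2πf_n = 2π × 14.8 = 92.99 rad/s.
k = m·ω_n² = 1.01 × 92.99² = 1.01 × 8647 = 8734 N/m.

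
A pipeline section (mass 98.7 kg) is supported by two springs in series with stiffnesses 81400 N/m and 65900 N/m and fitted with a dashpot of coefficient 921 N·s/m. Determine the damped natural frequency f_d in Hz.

2.97 Hz

Series springs: 1/k_eq = 1/81400 + 1/65900 = 2.746×10^-5, so k_eq = 36420 N/m.
ω_n = √(k_eq/m) = √(36420/98.7) = 19.21 rad/s.
Critical damping c_c = 2√(k_eq·m) = 2√(36420 × 98.7) = 3792 N·s/m, so ζ = c/c_c = 921/3792 = 0.2429.
ω_d = ω_n√(1 − ζ²) = 19.21 × √(1 − 0.0590) = 18.63 rad/s.
f_d = ω_d/(2π) = 2.966 Hz.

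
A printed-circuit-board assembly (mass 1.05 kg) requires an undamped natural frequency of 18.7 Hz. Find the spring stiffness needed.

ω_n = 2πf_n = 2π × 18.7 = 117.5 rad/s.
k = m·ω_n² = 1.05 × 117.5² = 1.05 × 13810 = 14500 N/m.

14500 N/m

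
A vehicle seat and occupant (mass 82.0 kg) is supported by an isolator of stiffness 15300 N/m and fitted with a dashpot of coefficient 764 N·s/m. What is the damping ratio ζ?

0.341

ω_n = √(k/m) = √(15300/82.0) = 13.66 rad/s.
Critical damping c_c = 2√(k·m) = 2√(15300 × 82.0) = 2240 N·s/m, so ζ = c/c_c = 764/2240 = 0.3410.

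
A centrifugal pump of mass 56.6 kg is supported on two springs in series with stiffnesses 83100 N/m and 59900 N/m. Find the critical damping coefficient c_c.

Series springs: 1/k_eq = 1/83100 + 1/59900 = 2.873×10^-5, so k_eq = 34810 N/m.
c_c = 2√(k_eq·m) = 2√(34810 × 56.6) = 2 × 1404 = 2807 N·s/m.

2810 N·s/m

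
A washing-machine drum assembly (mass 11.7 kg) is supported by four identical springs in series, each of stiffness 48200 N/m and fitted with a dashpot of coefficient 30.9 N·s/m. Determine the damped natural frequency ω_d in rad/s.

Series springs: 1/k_eq = 4/48200, so k_eq = 48200/4 = 12050 N/m.
ω_n = √(k_eq/m) = √(12050/11.7) = 32.09 rad/s.
Critical damping c_c = 2√(k_eq·m) = 2√(12050 × 11.7) = 751.0 N·s/m, so ζ = c/c_c = 30.9/751.0 = 0.04115.
ω_d = ω_n√(1 − ζ²) = 32.09 × √(1 − 0.00169) = 32.07 rad/s.

32.1 rad/s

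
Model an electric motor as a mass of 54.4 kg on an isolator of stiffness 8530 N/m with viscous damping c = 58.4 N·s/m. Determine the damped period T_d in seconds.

0.502 s

ω_n = √(k/m) = √(8530/54.4) = 12.52 rad/s.
Critical damping c_c = 2√(k·m) = 2√(8530 × 54.4) = 1362 N·s/m, so ζ = c/c_c = 58.4/1362 = 0.04287.
ω_d = ω_n√(1 − ζ²) = 12.52 × √(1 − 0.00184) = 12.51 rad/s.
T_d = 2π/ω_d = 0.5022 s.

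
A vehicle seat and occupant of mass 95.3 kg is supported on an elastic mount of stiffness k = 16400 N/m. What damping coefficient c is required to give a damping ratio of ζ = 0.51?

c_c = 2√(k·m) = 2√(16400 × 95.3) = 2500 N·s/m.
c = ζ·c_c = 0.51 × 2500 = 1275 N·s/m.

1280 N·s/m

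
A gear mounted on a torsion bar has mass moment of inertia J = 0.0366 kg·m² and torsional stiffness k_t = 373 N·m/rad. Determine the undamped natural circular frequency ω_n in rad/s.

101 rad/s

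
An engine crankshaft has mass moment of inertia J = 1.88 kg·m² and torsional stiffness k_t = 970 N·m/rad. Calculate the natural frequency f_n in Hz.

ω_n = √(k_t/J) = √(970/1.88) = √516.0 = 22.71 rad/s.
f_n = ω_n/(2π) = 22.71/6.283 = 3.615 Hz.

3.62 Hz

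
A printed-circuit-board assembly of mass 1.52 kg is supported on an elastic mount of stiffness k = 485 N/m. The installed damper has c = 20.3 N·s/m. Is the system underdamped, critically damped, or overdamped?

underdamped

c_c = 2√(k·m) = 54.30 N·s/m; ζ = c/c_c = 20.3/54.30 = 0.374.
Since ζ < 1 the system is underdamped.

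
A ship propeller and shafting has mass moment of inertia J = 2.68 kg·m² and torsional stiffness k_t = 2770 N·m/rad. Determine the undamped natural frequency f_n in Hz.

ω_n = √(k_t/J) = √(2770/2.68) = √1034 = 32.15 rad/s.
f_n = ω_n/(2π) = 32.15/6.283 = 5.117 Hz.

5.12 Hz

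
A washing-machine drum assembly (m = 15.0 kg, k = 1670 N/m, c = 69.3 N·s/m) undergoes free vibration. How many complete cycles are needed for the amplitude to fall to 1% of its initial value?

ζ = c/(2√(km)) = 69.3/(2√(1670 × 15.0)) = 69.3/316.5 = 0.2189.
Logarithmic decrement δ = 2πζ/√(1 − ζ²) = 2π × 0.2189/√(1 − 0.0479) = 1.410.
x_n/x₀ = e^(−nδ) ≤ 0.01; take ln: n ≥ ln(1/0.01)/δ = 4.605/1.410 = 3.267.
So 4 complete cycles are required.

4 cycles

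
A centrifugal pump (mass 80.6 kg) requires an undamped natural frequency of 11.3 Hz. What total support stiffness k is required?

406000 N/m

ω_n = 2πf_n = 2π × 11.3 = 71.00 rad/s.
k = m·ω_n² = 80.6 × 71.00² = 80.6 × 5041 = 406300 N/m.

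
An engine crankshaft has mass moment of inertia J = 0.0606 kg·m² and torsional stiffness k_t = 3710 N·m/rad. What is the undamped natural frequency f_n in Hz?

39.4 Hz

ω_n = √(k_t/J) = √(3710/0.0606) = √61220 = 247.4 rad/s.
f_n = ω_n/(2π) = 247.4/6.283 = 39.38 Hz.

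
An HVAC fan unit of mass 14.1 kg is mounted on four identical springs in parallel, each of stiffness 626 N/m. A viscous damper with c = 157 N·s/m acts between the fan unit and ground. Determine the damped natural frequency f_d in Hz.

1.93 Hz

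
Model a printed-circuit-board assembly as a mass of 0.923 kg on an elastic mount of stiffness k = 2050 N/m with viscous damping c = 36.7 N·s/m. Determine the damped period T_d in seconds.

0.147 s

ω_n = √(k/m) = √(2050/0.923) = 47.13 rad/s.
Critical damping c_c = 2√(k·m) = 2√(2050 × 0.923) = 87.00 N·s/m, so ζ = c/c_c = 36.7/87.00 = 0.4219.
ω_d = ω_n√(1 − ζ²) = 47.13 × √(1 − 0.178) = 42.73 rad/s.
T_d = 2π/ω_d = 0.1470 s.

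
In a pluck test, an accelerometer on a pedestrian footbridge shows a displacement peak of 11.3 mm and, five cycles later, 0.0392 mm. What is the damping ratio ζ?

Logarithmic decrement δ = (1/n)·ln(x₀/x_n) = (1/5)·ln(11.3/0.0392) = (1/5)·ln(288.3) = 1.133.
ζ = δ/√(4π² + δ²) = 1.133/√(39.48 + 1.28) = 1.133/6.384 = 0.1774.

0.177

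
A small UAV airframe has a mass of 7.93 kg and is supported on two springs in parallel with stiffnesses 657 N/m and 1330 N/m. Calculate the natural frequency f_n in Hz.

2.52 Hz

Parallel springs add: k_eq = 657 + 1330 = 1987 N/m.
ω_n = √(k_eq/m) = √(1987/7.93) = √250.6 = 15.83 rad/s.
f_n = ω_n/(2π) = 15.83/6.283 = 2.519 Hz.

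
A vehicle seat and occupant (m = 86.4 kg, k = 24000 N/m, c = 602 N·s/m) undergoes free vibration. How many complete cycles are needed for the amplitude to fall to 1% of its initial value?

ζ = c/(2√(km)) = 602/(2√(24000 × 86.4)) = 602/2880 = 0.2090.
Logarithmic decrement δ = 2πζ/√(1 − ζ²) = 2π × 0.2090/√(1 − 0.0437) = 1.343.
x_n/x₀ = e^(−nδ) ≤ 0.01; take ln: n ≥ ln(1/0.01)/δ = 4.605/1.343 = 3.429.
So 4 complete cycles are required.

4 cycles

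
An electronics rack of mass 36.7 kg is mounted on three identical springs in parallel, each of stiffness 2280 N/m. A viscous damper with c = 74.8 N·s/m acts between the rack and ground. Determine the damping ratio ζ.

0.0746

Parallel springs add: k_eq = 3 × 2280 = 6840 N/m.
ω_n = √(k_eq/m) = √(6840/36.7) = 13.65 rad/s.
Critical damping c_c = 2√(k_eq·m) = 2√(6840 × 36.7) = 1002 N·s/m, so ζ = c/c_c = 74.8/1002 = 0.07465.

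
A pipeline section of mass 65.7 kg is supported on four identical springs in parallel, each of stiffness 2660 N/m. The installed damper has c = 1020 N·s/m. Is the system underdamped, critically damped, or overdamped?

underdamped

Parallel springs add: k_eq = 4 × 2660 = 10640 N/m.
c_c = 2√(k_eq·m) = 1672 N·s/m; ζ = c/c_c = 1020/1672 = 0.610.
Since ζ < 1 the system is underdamped.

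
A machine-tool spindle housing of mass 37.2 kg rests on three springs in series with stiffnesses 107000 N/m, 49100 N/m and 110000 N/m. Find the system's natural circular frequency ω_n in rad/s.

26.3 rad/s

Series springs: 1/k_eq = 1/107000 + 1/49100 + 1/110000 = 3.880×10^-5, so k_eq = 25770 N/m.
ω_n = √(k_eq/m) = √(25770/37.2) = √692.8 = 26.32 rad/s.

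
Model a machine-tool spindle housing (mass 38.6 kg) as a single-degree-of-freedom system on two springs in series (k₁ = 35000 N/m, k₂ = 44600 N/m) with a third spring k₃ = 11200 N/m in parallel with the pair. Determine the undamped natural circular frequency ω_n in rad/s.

Series pair: k_s = k₁k₂/(k₁+k₂) = (35000)(44600)/(35000 + 44600) = 19610 N/m. In parallel with k₃: k_eq = 19610 + 11200 = 30810 N/m.
ω_n = √(k_eq/m) = √(30810/38.6) = √798.2 = 28.25 rad/s.

28.3 rad/s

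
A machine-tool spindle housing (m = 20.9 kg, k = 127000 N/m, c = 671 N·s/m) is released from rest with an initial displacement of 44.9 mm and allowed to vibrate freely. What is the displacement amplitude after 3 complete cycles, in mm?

0.850 mm

ζ = c/(2√(km)) = 671/(2√(127000 × 20.9)) = 671/3258 = 0.2059.
Logarithmic decrement δ = 2πζ/√(1 − ζ²) = 2π × 0.2059/√(1 − 0.0424) = 1.322.
After n cycles, x_n/x₀ = e^(−nδ), so x_3 = 44.9 × e^(−3 × 1.322) = 44.9 × 0.01894 = 0.8502 mm.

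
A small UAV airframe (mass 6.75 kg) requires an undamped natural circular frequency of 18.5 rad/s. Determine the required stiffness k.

2310 N/m

k = m·ω_n² = 6.75 × 18.50² = 6.75 × 342.2 = 2310 N/m.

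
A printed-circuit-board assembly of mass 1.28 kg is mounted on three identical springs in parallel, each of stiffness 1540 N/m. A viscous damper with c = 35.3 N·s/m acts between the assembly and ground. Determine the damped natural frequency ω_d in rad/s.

Parallel springs add: k_eq = 3 × 1540 = 4620 N/m.
ω_n = √(k_eq/m) = √(4620/1.28) = 60.08 rad/s.
Critical damping c_c = 2√(k_eq·m) = 2√(4620 × 1.28) = 153.8 N·s/m, so ζ = c/c_c = 35.3/153.8 = 0.2295.
ω_d = ω_n√(1 − ζ²) = 60.08 × √(1 − 0.0527) = 58.47 rad/s.

58.5 rad/s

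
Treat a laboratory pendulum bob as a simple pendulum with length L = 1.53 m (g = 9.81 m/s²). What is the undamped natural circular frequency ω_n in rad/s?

2.53 rad/s

For a simple pendulum ω_n = √(g/L) = √(9.81/1.53) = √6.412 = 2.532 rad/s.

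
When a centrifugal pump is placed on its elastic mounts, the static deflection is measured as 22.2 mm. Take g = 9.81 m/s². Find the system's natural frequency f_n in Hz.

ω_n = √(g/δ_st) = √(9.81/0.0222) = √441.9 = 21.02 rad/s.
f_n = ω_n/(2π) = 21.02/6.283 = 3.346 Hz.

3.35 Hz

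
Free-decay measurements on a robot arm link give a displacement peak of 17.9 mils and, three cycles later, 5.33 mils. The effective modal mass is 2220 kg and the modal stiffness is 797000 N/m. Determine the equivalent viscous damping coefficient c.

5400 N·s/m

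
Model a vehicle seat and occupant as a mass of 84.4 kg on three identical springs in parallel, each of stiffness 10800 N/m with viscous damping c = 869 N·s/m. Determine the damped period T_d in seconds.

Parallel springs add: k_eq = 3 × 10800 = 32400 N/m.
ω_n = √(k_eq/m) = √(32400/84.4) = 19.59 rad/s.
Critical damping c_c = 2√(k_eq·m) = 2√(32400 × 84.4) = 3307 N·s/m, so ζ = c/c_c = 869/3307 = 0.2628.
ω_d = ω_n√(1 − ζ²) = 19.59 × √(1 − 0.0690) = 18.90 rad/s.
T_d = 2π/ω_d = 0.3324 s.

0.332 s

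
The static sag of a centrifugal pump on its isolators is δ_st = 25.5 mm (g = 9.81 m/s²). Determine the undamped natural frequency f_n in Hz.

ω_n = √(g/δ_st) = √(9.81/0.0255) = √384.7 = 19.61 rad/s.
f_n = ω_n/(2π) = 19.61/6.283 = 3.122 Hz.

3.12 Hz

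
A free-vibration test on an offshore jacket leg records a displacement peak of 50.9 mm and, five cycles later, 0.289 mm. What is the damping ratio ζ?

Logarithmic decrement δ = (1/n)·ln(x₀/x_n) = (1/5)·ln(50.9/0.289) = (1/5)·ln(176.1) = 1.034.
ζ = δ/√(4π² + δ²) = 1.034/√(39.48 + 1.07) = 1.034/6.368 = 0.1624.

0.162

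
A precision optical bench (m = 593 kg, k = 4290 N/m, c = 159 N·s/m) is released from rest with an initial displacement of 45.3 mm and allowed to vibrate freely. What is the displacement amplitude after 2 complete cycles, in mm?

24.2 mm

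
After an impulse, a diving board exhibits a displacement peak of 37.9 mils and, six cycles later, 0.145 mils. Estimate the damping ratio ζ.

Logarithmic decrement δ = (1/n)·ln(x₀/x_n) = (1/6)·ln(37.9/0.145) = (1/6)·ln(261.4) = 0.9277.
ζ = δ/√(4π² + δ²) = 0.9277/√(39.48 + 0.861) = 0.9277/6.351 = 0.1461.

0.146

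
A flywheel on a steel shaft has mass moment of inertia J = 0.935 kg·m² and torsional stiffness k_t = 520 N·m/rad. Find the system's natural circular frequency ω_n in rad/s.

23.6 rad/s

ω_n = √(k_t/J) = √(520/0.935) = √556.1 = 23.58 rad/s.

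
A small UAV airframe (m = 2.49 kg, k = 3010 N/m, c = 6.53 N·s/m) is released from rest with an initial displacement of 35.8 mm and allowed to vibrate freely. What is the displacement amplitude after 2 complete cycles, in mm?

ζ = c/(2√(km)) = 6.53/(2√(3010 × 2.49)) = 6.53/173.1 = 0.03771.
Logarithmic decrement δ = 2πζ/√(1 − ζ²) = 2π × 0.03771/√(1 − 0.00142) = 0.2371.
After n cycles, x_n/x₀ = e^(−nδ), so x_2 = 35.8 × e^(−2 × 0.2371) = 35.8 × 0.6223 = 22.28 mm.

22.3 mm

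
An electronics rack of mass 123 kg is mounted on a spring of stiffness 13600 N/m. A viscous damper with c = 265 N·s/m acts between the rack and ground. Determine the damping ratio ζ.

ω_n = √(k/m) = √(13600/123) = 10.52 rad/s.
Critical damping c_c = 2√(k·m) = 2√(13600 × 123) = 2587 N·s/m, so ζ = c/c_c = 265/2587 = 0.1024.

0.102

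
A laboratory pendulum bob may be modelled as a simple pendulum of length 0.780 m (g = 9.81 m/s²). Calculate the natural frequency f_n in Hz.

For a simple pendulum ω_n = √(g/L) = √(9.81/0.780) = √12.58 = 3.546 rad/s.
f_n = ω_n/(2π) = 3.546/6.283 = 0.5644 Hz.

0.564 Hz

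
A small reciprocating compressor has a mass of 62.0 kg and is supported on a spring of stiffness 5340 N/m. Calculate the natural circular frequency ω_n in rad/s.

9.28 rad/s

ω_n = √(k/m) = √(5340/62.0) = √86.13 = 9.281 rad/s.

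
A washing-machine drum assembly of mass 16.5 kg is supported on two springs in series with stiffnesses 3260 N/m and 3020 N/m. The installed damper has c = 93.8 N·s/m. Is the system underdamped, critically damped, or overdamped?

Series springs: 1/k_eq = 1/3260 + 1/3020 = 0.0006379, so k_eq = 1568 N/m.
c_c = 2√(k_eq·m) = 321.7 N·s/m; ζ = c/c_c = 93.8/321.7 = 0.292.
Since ζ < 1 the system is underdamped.

underdamped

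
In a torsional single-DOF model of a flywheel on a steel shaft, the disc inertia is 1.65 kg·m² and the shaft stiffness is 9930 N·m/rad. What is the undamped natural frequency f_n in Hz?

ω_n = √(k_t/J) = √(9930/1.65) = √6018 = 77.58 rad/s.
f_n = ω_n/(2π) = 77.58/6.283 = 12.35 Hz.

12.3 Hz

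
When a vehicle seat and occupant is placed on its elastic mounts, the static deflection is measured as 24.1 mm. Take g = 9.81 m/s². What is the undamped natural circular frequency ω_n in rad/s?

ω_n = √(g/δ_st) = √(9.81/0.0241) = √407.1 = 20.18 rad/s.

20.2 rad/s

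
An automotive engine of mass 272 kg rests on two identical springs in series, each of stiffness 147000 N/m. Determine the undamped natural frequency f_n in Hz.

Series springs: 1/k_eq = 2/147000, so k_eq = 147000/2 = 73500 N/m.
ω_n = √(k_eq/m) = √(73500/272) = √270.2 = 16.44 rad/s.
f_n = ω_n/(2π) = 16.44/6.283 = 2.616 Hz.

2.62 Hz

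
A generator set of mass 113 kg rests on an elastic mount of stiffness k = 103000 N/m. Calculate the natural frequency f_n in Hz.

4.81 Hz

ω_n = √(k/m) = √(103000/113) = √911.5 = 30.19 rad/s.
f_n = ω_n/(2π) = 30.19/6.283 = 4.805 Hz.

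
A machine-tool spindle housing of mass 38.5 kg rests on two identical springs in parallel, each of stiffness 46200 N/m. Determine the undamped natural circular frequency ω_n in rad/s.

49.0 rad/s

Parallel springs add: k_eq = 2 × 46200 = 92400 N/m.
ω_n = √(k_eq/m) = √(92400/38.5) = √2400 = 48.99 rad/s.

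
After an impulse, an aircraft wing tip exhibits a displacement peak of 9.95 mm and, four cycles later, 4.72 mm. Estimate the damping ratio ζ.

0.0297

Logarithmic decrement δ = (1/n)·ln(x₀/x_n) = (1/4)·ln(9.95/4.72) = (1/4)·ln(2.108) = 0.1864.
ζ = δ/√(4π² + δ²) = 0.1864/√(39.48 + 0.0348) = 0.1864/6.286 = 0.02966.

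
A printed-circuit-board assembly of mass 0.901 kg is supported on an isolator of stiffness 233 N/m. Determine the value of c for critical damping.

29.0 N·s/m

c_c = 2√(k·m) = 2√(233.0 × 0.901) = 2 × 14.49 = 28.98 N·s/m.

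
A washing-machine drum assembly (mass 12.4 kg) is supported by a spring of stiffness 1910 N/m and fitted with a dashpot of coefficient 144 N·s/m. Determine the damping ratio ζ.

0.468

ω_n = √(k/m) = √(1910/12.4) = 12.41 rad/s.
Critical damping c_c = 2√(k·m) = 2√(1910 × 12.4) = 307.8 N·s/m, so ζ = c/c_c = 144/307.8 = 0.4678.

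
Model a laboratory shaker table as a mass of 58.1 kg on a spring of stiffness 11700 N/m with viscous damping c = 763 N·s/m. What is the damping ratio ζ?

0.463

ω_n = √(k/m) = √(11700/58.1) = 14.19 rad/s.
Critical damping c_c = 2√(k·m) = 2√(11700 × 58.1) = 1649 N·s/m, so ζ = c/c_c = 763/1649 = 0.4627.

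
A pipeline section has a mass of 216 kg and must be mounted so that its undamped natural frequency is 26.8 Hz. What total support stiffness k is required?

6120000 N/m

ω_n = 2πf_n = 2π × 26.8 = 168.4 rad/s.
k = m·ω_n² = 216 × 168.4² = 216 × 28350 = 6125000 N/m.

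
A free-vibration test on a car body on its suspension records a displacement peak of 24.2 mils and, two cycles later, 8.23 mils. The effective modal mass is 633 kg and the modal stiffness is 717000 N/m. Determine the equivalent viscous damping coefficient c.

3640 N·s/m

Logarithmic decrement δ = (1/n)·ln(x₀/x_n) = (1/2)·ln(24.2/8.23) = (1/2)·ln(2.940) = 0.5393.
ζ = δ/√(4π² + δ²) = 0.5393/√(39.48 + 0.291) = 0.5393/6.306 = 0.08552.
c = ζ · 2√(km) = 0.08552 × 2√(717000 × 633) = 0.08552 × 42610 = 3644 N·s/m.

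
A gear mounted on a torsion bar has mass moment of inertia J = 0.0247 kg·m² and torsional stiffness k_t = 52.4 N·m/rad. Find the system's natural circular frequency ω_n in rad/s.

ω_n = √(k_t/J) = √(52.4/0.0247) = √2121 = 46.06 rad/s.

46.1 rad/s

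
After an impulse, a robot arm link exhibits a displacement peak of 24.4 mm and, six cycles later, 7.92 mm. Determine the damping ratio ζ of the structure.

Logarithmic decrement δ = (1/n)·ln(x₀/x_n) = (1/6)·ln(24.4/7.92) = (1/6)·ln(3.081) = 0.1875.
ζ = δ/√(4π² + δ²) = 0.1875/√(39.48 + 0.0352) = 0.1875/6.286 = 0.02983.

0.0298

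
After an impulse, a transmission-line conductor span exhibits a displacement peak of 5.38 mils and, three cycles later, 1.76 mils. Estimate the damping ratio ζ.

0.0592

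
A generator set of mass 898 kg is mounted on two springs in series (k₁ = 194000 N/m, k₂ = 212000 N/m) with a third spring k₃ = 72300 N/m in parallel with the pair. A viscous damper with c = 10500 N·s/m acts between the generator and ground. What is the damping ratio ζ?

0.420

Series pair: k_s = k₁k₂/(k₁+k₂) = (194000)(212000)/(194000 + 212000) = 101300 N/m. In parallel with k₃: k_eq = 101300 + 72300 = 173600 N/m.
ω_n = √(k_eq/m) = √(173600/898) = 13.90 rad/s.
Critical damping c_c = 2√(k_eq·m) = 2√(173600 × 898) = 24970 N·s/m, so ζ = c/c_c = 10500/24970 = 0.4205.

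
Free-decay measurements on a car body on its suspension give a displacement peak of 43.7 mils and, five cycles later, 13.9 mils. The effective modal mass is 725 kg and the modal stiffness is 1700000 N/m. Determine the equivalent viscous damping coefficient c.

Logarithmic decrement δ = (1/n)·ln(x₀/x_n) = (1/5)·ln(43.7/13.9) = (1/5)·ln(3.144) = 0.2291.
ζ = δ/√(4π² + δ²) = 0.2291/√(39.48 + 0.0525) = 0.2291/6.287 = 0.03644.
c = ζ · 2√(km) = 0.03644 × 2√(1700000 × 725) = 0.03644 × 70210 = 2558 N·s/m.

2560 N·s/m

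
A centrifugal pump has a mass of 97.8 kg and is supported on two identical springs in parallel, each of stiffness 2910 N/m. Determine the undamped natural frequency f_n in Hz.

1.23 Hz

Parallel springs add: k_eq = 2 × 2910 = 5820 N/m.
ω_n = √(k_eq/m) = √(5820/97.8) = √59.51 = 7.714 rad/s.
f_n = ω_n/(2π) = 7.714/6.283 = 1.228 Hz.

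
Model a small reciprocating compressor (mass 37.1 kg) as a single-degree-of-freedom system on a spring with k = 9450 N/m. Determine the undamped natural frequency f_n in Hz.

ω_n = √(k/m) = √(9450/37.1) = √254.7 = 15.96 rad/s.
f_n = ω_n/(2π) = 15.96/6.283 = 2.540 Hz.

2.54 Hz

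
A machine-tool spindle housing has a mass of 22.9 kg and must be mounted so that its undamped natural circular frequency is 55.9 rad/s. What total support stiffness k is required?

k = m·ω_n² = 22.9 × 55.90² = 22.9 × 3125 = 71560 N/m.

71600 N/m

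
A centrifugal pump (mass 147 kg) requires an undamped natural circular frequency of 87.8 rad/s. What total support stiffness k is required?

k = m·ω_n² = 147 × 87.80² = 147 × 7709 = 1133000 N/m.

1130000 N/m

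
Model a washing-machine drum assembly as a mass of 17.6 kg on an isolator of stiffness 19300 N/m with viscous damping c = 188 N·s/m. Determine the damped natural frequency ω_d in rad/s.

ω_n = √(k/m) = √(19300/17.6) = 33.11 rad/s.
Critical damping c_c = 2√(k·m) = 2√(19300 × 17.6) = 1166 N·s/m, so ζ = c/c_c = 188/1166 = 0.1613.
ω_d = ω_n√(1 − ζ²) = 33.11 × √(1 − 0.0260) = 32.68 rad/s.

32.7 rad/s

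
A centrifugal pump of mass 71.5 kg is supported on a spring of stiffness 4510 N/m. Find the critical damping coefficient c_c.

1140 N·s/m

c_c = 2√(k·m) = 2√(4510 × 71.5) = 2 × 567.9 = 1136 N·s/m.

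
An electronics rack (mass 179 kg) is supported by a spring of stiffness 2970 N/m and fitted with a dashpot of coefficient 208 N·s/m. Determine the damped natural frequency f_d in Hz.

ω_n = √(k/m) = √(2970/179) = 4.073 rad/s.
Critical damping c_c = 2√(k·m) = 2√(2970 × 179) = 1458 N·s/m, so ζ = c/c_c = 208/1458 = 0.1426.
ω_d = ω_n√(1 − ζ²) = 4.073 × √(1 − 0.0203) = 4.032 rad/s.
f_d = ω_d/(2π) = 0.6417 Hz.

0.642 Hz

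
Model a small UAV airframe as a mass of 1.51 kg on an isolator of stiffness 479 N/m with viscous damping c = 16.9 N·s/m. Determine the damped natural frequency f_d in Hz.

ω_n = √(k/m) = √(479.0/1.51) = 17.81 rad/s.
Critical damping c_c = 2√(k·m) = 2√(479.0 × 1.51) = 53.79 N·s/m, so ζ = c/c_c = 16.9/53.79 = 0.3142.
ω_d = ω_n√(1 − ζ²) = 17.81 × √(1 − 0.0987) = 16.91 rad/s.
f_d = ω_d/(2π) = 2.691 Hz.

2.69 Hz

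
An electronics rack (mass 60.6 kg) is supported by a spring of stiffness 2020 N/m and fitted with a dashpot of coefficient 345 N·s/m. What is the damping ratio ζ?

0.493

ω_n = √(k/m) = √(2020/60.6) = 5.774 rad/s.
Critical damping c_c = 2√(k·m) = 2√(2020 × 60.6) = 699.7 N·s/m, so ζ = c/c_c = 345/699.7 = 0.4930.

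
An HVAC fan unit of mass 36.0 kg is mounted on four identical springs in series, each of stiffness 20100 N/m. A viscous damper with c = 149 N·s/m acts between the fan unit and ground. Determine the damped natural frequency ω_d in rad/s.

11.6 rad/s

Series springs: 1/k_eq = 4/20100, so k_eq = 20100/4 = 5025 N/m.
ω_n = √(k_eq/m) = √(5025/36.0) = 11.81 rad/s.
Critical damping c_c = 2√(k_eq·m) = 2√(5025 × 36.0) = 850.6 N·s/m, so ζ = c/c_c = 149/850.6 = 0.1752.
ω_d = ω_n√(1 − ζ²) = 11.81 × √(1 − 0.0307) = 11.63 rad/s.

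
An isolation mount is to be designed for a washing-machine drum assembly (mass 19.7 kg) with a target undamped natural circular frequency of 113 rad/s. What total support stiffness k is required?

k = m·ω_n² = 19.7 × 113.0² = 19.7 × 12770 = 251500 N/m.

252000 N/m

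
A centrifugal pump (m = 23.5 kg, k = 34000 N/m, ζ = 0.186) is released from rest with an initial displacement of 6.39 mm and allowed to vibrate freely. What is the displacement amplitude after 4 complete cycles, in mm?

Logarithmic decrement δ = 2πζ/√(1 − ζ²) = 2π × 0.1860/√(1 − 0.0346) = 1.189.
After n cycles, x_n/x₀ = e^(−nδ), so x_4 = 6.39 × e^(−4 × 1.189) = 6.39 × 0.008585 = 0.05486 mm.

0.0549 mm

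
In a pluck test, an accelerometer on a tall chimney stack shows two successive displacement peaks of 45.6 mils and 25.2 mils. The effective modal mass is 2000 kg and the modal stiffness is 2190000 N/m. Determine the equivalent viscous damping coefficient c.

Logarithmic decrement δ = (1/n)·ln(x₀/x_n) = (1/1)·ln(45.6/25.2) = (1/1)·ln(1.810) = 0.5931.
ζ = δ/√(4π² + δ²) = 0.5931/√(39.48 + 0.352) = 0.5931/6.311 = 0.09397.
c = ζ · 2√(km) = 0.09397 × 2√(2190000 × 2000) = 0.09397 × 132400 = 12440 N·s/m.

12400 N·s/m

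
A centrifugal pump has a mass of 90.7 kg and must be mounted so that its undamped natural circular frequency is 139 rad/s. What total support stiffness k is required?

k = m·ω_n² = 90.7 × 139.0² = 90.7 × 19320 = 1752000 N/m.

1750000 N/m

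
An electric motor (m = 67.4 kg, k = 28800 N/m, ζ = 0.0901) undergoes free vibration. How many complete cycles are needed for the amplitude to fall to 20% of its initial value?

3 cycles

Logarithmic decrement δ = 2πζ/√(1 − ζ²) = 2π × 0.09010/√(1 − 0.00812) = 0.5684.
x_n/x₀ = e^(−nδ) ≤ 0.2; take ln: n ≥ ln(1/0.2)/δ = 1.609/0.5684 = 2.831.
So 3 complete cycles are required.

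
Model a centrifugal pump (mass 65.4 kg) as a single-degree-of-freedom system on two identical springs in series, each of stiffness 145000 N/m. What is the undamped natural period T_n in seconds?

0.189 s

Series springs: 1/k_eq = 2/145000, so k_eq = 145000/2 = 72500 N/m.
ω_n = √(k_eq/m) = √(72500/65.4) = √1109 = 33.30 rad/s.
T_n = 2π/ω_n = 6.283/33.30 = 0.1887 s.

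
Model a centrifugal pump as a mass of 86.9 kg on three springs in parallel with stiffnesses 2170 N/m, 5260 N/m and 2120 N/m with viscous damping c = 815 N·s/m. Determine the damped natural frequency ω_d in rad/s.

9.38 rad/s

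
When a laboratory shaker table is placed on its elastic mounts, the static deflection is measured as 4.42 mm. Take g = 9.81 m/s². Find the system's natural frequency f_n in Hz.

7.50 Hz

ω_n = √(g/δ_st) = √(9.81/0.00442) = √2219 = 47.11 rad/s.
f_n = ω_n/(2π) = 47.11/6.283 = 7.498 Hz.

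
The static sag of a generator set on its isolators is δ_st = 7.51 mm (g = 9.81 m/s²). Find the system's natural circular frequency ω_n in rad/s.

ω_n = √(g/δ_st) = √(9.81/0.00751) = √1306 = 36.14 rad/s.

36.1 rad/s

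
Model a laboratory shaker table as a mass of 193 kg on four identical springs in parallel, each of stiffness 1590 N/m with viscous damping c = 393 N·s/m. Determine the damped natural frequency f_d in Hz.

0.899 Hz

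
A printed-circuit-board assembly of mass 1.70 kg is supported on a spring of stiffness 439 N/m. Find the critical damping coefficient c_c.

54.6 N·s/m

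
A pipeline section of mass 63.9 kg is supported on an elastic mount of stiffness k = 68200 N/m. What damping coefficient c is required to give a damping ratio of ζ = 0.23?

960 N·s/m

c_c = 2√(k·m) = 2√(68200 × 63.9) = 4175 N·s/m.
c = ζ·c_c = 0.23 × 4175 = 960.3 N·s/m.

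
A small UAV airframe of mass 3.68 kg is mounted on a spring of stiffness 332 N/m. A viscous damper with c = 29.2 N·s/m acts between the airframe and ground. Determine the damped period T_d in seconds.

ω_n = √(k/m) = √(332.0/3.68) = 9.498 rad/s.
Critical damping c_c = 2√(k·m) = 2√(332.0 × 3.68) = 69.91 N·s/m, so ζ = c/c_c = 29.2/69.91 = 0.4177.
ω_d = ω_n√(1 − ζ²) = 9.498 × √(1 − 0.174) = 8.630 rad/s.
T_d = 2π/ω_d = 0.7281 s.

0.728 s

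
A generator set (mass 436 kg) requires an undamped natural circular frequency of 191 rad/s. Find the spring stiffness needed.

k = m·ω_n² = 436 × 191.0² = 436 × 36480 = 15910000 N/m.

15900000 N/m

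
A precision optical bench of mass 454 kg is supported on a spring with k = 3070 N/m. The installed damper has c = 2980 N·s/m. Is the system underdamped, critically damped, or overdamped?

overdamped

c_c = 2√(k·m) = 2361 N·s/m; ζ = c/c_c = 2980/2361 = 1.26.
Since ζ > 1 the system is overdamped.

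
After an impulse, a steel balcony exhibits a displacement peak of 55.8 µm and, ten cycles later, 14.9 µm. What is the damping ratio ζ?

0.0210

Logarithmic decrement δ = (1/n)·ln(x₀/x_n) = (1/10)·ln(55.8/14.9) = (1/10)·ln(3.745) = 0.1320.
ζ = δ/√(4π² + δ²) = 0.1320/√(39.48 + 0.0174) = 0.1320/6.285 = 0.02101.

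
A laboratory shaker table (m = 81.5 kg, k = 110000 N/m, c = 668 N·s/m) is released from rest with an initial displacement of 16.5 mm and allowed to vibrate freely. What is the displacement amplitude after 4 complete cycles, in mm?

0.982 mm

ζ = c/(2√(km)) = 668/(2√(110000 × 81.5)) = 668/5988 = 0.1116.
Logarithmic decrement δ = 2πζ/√(1 − ζ²) = 2π × 0.1116/√(1 − 0.0124) = 0.7053.
After n cycles, x_n/x₀ = e^(−nδ), so x_4 = 16.5 × e^(−4 × 0.7053) = 16.5 × 0.05954 = 0.9823 mm.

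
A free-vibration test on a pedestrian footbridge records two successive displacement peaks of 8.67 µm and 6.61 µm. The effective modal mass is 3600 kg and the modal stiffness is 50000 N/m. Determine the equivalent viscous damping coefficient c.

1160 N·s/m

Logarithmic decrement δ = (1/n)·ln(x₀/x_n) = (1/1)·ln(8.67/6.61) = (1/1)·ln(1.312) = 0.2713.
ζ = δ/√(4π² + δ²) = 0.2713/√(39.48 + 0.0736) = 0.2713/6.289 = 0.04314.
c = ζ · 2√(km) = 0.04314 × 2√(50000 × 3600) = 0.04314 × 26830 = 1157 N·s/m.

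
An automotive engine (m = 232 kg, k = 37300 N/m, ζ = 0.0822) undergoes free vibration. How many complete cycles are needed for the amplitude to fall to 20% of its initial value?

Logarithmic decrement δ = 2πζ/√(1 − ζ²) = 2π × 0.08220/√(1 − 0.00676) = 0.5182.
x_n/x₀ = e^(−nδ) ≤ 0.2; take ln: n ≥ ln(1/0.2)/δ = 1.609/0.5182 = 3.106.
So 4 complete cycles are required.

4 cycles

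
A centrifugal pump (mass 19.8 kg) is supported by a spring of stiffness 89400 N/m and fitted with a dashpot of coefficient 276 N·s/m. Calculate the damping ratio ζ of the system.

0.104

ω_n = √(k/m) = √(89400/19.8) = 67.19 rad/s.
Critical damping c_c = 2√(k·m) = 2√(89400 × 19.8) = 2661 N·s/m, so ζ = c/c_c = 276/2661 = 0.1037.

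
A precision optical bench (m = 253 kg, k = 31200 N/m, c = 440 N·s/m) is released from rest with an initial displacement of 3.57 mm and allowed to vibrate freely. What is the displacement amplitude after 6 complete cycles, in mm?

ζ = c/(2√(km)) = 440/(2√(31200 × 253)) = 440/5619 = 0.07830.
Logarithmic decrement δ = 2πζ/√(1 − ζ²) = 2π × 0.07830/√(1 − 0.00613) = 0.4935.
After n cycles, x_n/x₀ = e^(−nδ), so x_6 = 3.57 × e^(−6 × 0.4935) = 3.57 × 0.05176 = 0.1848 mm.

0.185 mm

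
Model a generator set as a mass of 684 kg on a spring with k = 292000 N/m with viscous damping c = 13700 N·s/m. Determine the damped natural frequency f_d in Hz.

ω_n = √(k/m) = √(292000/684) = 20.66 rad/s.
Critical damping c_c = 2√(k·m) = 2√(292000 × 684) = 28270 N·s/m, so ζ = c/c_c = 13700/28270 = 0.4847.
ω_d = ω_n√(1 − ζ²) = 20.66 × √(1 − 0.235) = 18.07 rad/s.
f_d = ω_d/(2π) = 2.876 Hz.

2.88 Hz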